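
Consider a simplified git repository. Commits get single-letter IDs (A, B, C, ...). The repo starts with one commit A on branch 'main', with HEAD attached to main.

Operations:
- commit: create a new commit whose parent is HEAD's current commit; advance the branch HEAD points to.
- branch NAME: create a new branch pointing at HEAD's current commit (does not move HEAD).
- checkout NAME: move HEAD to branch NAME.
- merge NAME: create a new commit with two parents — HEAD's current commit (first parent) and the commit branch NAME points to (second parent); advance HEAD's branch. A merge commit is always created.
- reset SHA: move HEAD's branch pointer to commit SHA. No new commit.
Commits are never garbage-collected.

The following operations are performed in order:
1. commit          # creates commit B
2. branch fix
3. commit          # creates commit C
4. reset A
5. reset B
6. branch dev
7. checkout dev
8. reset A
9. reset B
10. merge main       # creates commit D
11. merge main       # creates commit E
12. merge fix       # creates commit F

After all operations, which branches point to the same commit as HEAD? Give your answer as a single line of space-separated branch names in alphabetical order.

After op 1 (commit): HEAD=main@B [main=B]
After op 2 (branch): HEAD=main@B [fix=B main=B]
After op 3 (commit): HEAD=main@C [fix=B main=C]
After op 4 (reset): HEAD=main@A [fix=B main=A]
After op 5 (reset): HEAD=main@B [fix=B main=B]
After op 6 (branch): HEAD=main@B [dev=B fix=B main=B]
After op 7 (checkout): HEAD=dev@B [dev=B fix=B main=B]
After op 8 (reset): HEAD=dev@A [dev=A fix=B main=B]
After op 9 (reset): HEAD=dev@B [dev=B fix=B main=B]
After op 10 (merge): HEAD=dev@D [dev=D fix=B main=B]
After op 11 (merge): HEAD=dev@E [dev=E fix=B main=B]
After op 12 (merge): HEAD=dev@F [dev=F fix=B main=B]

Answer: dev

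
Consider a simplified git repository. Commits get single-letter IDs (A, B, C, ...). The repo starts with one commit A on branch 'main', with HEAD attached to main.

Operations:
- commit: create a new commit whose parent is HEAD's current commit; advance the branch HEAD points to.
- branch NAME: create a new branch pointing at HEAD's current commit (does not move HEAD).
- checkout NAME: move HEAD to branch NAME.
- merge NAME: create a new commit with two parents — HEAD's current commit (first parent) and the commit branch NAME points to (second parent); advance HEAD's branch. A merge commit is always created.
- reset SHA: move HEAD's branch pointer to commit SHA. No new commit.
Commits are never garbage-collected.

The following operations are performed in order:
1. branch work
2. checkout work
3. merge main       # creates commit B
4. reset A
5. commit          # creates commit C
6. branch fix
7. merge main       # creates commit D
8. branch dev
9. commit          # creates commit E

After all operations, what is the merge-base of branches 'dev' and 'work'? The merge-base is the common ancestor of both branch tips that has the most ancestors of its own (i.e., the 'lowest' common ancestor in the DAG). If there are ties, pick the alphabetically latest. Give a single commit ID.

Answer: D

Derivation:
After op 1 (branch): HEAD=main@A [main=A work=A]
After op 2 (checkout): HEAD=work@A [main=A work=A]
After op 3 (merge): HEAD=work@B [main=A work=B]
After op 4 (reset): HEAD=work@A [main=A work=A]
After op 5 (commit): HEAD=work@C [main=A work=C]
After op 6 (branch): HEAD=work@C [fix=C main=A work=C]
After op 7 (merge): HEAD=work@D [fix=C main=A work=D]
After op 8 (branch): HEAD=work@D [dev=D fix=C main=A work=D]
After op 9 (commit): HEAD=work@E [dev=D fix=C main=A work=E]
ancestors(dev=D): ['A', 'C', 'D']
ancestors(work=E): ['A', 'C', 'D', 'E']
common: ['A', 'C', 'D']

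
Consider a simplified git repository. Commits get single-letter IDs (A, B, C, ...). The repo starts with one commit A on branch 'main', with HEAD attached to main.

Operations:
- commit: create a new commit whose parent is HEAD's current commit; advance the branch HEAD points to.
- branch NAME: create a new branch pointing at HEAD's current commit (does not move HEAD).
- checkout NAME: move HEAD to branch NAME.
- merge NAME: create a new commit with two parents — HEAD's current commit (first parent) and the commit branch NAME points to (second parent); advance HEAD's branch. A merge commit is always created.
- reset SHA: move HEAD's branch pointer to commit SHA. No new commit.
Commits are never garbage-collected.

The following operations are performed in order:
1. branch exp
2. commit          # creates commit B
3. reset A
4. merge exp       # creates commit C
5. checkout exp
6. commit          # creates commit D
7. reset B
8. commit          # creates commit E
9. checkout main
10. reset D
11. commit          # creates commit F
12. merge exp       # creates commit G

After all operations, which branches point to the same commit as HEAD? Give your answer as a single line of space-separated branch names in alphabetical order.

After op 1 (branch): HEAD=main@A [exp=A main=A]
After op 2 (commit): HEAD=main@B [exp=A main=B]
After op 3 (reset): HEAD=main@A [exp=A main=A]
After op 4 (merge): HEAD=main@C [exp=A main=C]
After op 5 (checkout): HEAD=exp@A [exp=A main=C]
After op 6 (commit): HEAD=exp@D [exp=D main=C]
After op 7 (reset): HEAD=exp@B [exp=B main=C]
After op 8 (commit): HEAD=exp@E [exp=E main=C]
After op 9 (checkout): HEAD=main@C [exp=E main=C]
After op 10 (reset): HEAD=main@D [exp=E main=D]
After op 11 (commit): HEAD=main@F [exp=E main=F]
After op 12 (merge): HEAD=main@G [exp=E main=G]

Answer: main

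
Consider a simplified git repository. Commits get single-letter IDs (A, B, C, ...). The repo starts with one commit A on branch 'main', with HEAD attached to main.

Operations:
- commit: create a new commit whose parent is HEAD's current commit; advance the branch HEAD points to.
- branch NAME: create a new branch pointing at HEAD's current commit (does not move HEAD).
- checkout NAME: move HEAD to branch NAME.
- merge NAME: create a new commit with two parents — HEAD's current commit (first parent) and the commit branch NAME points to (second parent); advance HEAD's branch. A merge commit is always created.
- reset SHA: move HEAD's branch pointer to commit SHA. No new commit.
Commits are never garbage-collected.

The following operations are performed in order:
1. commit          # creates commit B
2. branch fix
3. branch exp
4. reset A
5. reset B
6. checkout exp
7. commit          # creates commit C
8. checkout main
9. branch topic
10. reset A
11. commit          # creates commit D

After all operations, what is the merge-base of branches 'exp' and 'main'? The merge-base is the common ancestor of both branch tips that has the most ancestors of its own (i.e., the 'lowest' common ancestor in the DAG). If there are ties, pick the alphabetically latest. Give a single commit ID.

After op 1 (commit): HEAD=main@B [main=B]
After op 2 (branch): HEAD=main@B [fix=B main=B]
After op 3 (branch): HEAD=main@B [exp=B fix=B main=B]
After op 4 (reset): HEAD=main@A [exp=B fix=B main=A]
After op 5 (reset): HEAD=main@B [exp=B fix=B main=B]
After op 6 (checkout): HEAD=exp@B [exp=B fix=B main=B]
After op 7 (commit): HEAD=exp@C [exp=C fix=B main=B]
After op 8 (checkout): HEAD=main@B [exp=C fix=B main=B]
After op 9 (branch): HEAD=main@B [exp=C fix=B main=B topic=B]
After op 10 (reset): HEAD=main@A [exp=C fix=B main=A topic=B]
After op 11 (commit): HEAD=main@D [exp=C fix=B main=D topic=B]
ancestors(exp=C): ['A', 'B', 'C']
ancestors(main=D): ['A', 'D']
common: ['A']

Answer: A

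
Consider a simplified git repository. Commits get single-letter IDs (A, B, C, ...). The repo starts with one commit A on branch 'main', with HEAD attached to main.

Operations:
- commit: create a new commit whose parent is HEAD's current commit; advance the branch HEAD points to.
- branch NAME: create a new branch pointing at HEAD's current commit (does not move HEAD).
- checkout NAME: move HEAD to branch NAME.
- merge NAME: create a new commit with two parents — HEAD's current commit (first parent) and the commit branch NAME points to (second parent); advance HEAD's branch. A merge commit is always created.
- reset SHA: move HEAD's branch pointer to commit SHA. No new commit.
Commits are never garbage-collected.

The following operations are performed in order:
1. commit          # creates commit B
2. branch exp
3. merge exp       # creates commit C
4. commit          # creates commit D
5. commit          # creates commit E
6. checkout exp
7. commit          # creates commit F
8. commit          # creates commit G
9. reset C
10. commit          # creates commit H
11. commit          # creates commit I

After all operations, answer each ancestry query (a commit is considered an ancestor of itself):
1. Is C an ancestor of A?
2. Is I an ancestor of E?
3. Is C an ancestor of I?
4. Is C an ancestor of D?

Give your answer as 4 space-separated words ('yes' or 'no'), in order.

After op 1 (commit): HEAD=main@B [main=B]
After op 2 (branch): HEAD=main@B [exp=B main=B]
After op 3 (merge): HEAD=main@C [exp=B main=C]
After op 4 (commit): HEAD=main@D [exp=B main=D]
After op 5 (commit): HEAD=main@E [exp=B main=E]
After op 6 (checkout): HEAD=exp@B [exp=B main=E]
After op 7 (commit): HEAD=exp@F [exp=F main=E]
After op 8 (commit): HEAD=exp@G [exp=G main=E]
After op 9 (reset): HEAD=exp@C [exp=C main=E]
After op 10 (commit): HEAD=exp@H [exp=H main=E]
After op 11 (commit): HEAD=exp@I [exp=I main=E]
ancestors(A) = {A}; C in? no
ancestors(E) = {A,B,C,D,E}; I in? no
ancestors(I) = {A,B,C,H,I}; C in? yes
ancestors(D) = {A,B,C,D}; C in? yes

Answer: no no yes yes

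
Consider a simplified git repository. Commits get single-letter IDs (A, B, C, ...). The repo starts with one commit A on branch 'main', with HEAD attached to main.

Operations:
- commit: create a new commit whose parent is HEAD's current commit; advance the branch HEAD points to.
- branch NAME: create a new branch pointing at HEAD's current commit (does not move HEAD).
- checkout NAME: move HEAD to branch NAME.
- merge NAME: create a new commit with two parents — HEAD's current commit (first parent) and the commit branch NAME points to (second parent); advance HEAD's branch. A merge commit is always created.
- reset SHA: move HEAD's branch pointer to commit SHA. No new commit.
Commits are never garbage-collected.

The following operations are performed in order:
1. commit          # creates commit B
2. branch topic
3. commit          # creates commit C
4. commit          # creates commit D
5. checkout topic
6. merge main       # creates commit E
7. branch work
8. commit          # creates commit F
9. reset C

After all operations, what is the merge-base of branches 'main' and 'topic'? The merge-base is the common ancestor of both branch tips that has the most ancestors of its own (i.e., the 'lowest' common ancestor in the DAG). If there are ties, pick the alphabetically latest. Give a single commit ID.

After op 1 (commit): HEAD=main@B [main=B]
After op 2 (branch): HEAD=main@B [main=B topic=B]
After op 3 (commit): HEAD=main@C [main=C topic=B]
After op 4 (commit): HEAD=main@D [main=D topic=B]
After op 5 (checkout): HEAD=topic@B [main=D topic=B]
After op 6 (merge): HEAD=topic@E [main=D topic=E]
After op 7 (branch): HEAD=topic@E [main=D topic=E work=E]
After op 8 (commit): HEAD=topic@F [main=D topic=F work=E]
After op 9 (reset): HEAD=topic@C [main=D topic=C work=E]
ancestors(main=D): ['A', 'B', 'C', 'D']
ancestors(topic=C): ['A', 'B', 'C']
common: ['A', 'B', 'C']

Answer: C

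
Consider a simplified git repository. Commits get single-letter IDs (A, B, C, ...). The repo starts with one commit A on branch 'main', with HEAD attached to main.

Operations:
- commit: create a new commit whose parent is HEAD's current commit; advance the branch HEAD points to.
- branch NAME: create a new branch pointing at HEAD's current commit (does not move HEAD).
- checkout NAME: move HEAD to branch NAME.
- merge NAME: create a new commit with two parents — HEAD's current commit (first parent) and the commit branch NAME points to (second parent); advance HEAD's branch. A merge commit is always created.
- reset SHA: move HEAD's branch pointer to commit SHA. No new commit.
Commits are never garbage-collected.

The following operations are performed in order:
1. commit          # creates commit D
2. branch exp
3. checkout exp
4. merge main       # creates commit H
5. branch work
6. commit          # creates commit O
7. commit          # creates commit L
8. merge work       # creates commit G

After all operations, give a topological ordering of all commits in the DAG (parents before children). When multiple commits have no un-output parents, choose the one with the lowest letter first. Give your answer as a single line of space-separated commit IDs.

Answer: A D H O L G

Derivation:
After op 1 (commit): HEAD=main@D [main=D]
After op 2 (branch): HEAD=main@D [exp=D main=D]
After op 3 (checkout): HEAD=exp@D [exp=D main=D]
After op 4 (merge): HEAD=exp@H [exp=H main=D]
After op 5 (branch): HEAD=exp@H [exp=H main=D work=H]
After op 6 (commit): HEAD=exp@O [exp=O main=D work=H]
After op 7 (commit): HEAD=exp@L [exp=L main=D work=H]
After op 8 (merge): HEAD=exp@G [exp=G main=D work=H]
commit A: parents=[]
commit D: parents=['A']
commit G: parents=['L', 'H']
commit H: parents=['D', 'D']
commit L: parents=['O']
commit O: parents=['H']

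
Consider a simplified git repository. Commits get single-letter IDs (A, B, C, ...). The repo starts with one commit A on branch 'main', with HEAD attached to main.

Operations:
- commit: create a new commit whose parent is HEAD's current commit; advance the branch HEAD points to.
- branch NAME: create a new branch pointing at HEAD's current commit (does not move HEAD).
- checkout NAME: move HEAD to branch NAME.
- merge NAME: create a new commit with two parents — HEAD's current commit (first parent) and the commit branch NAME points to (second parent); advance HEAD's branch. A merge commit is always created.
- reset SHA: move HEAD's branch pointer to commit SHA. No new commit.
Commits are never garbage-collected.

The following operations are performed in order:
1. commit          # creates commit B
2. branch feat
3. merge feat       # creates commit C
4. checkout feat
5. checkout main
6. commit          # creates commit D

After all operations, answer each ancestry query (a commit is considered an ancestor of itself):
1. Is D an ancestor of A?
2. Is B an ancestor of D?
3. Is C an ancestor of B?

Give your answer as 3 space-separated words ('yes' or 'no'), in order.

After op 1 (commit): HEAD=main@B [main=B]
After op 2 (branch): HEAD=main@B [feat=B main=B]
After op 3 (merge): HEAD=main@C [feat=B main=C]
After op 4 (checkout): HEAD=feat@B [feat=B main=C]
After op 5 (checkout): HEAD=main@C [feat=B main=C]
After op 6 (commit): HEAD=main@D [feat=B main=D]
ancestors(A) = {A}; D in? no
ancestors(D) = {A,B,C,D}; B in? yes
ancestors(B) = {A,B}; C in? no

Answer: no yes no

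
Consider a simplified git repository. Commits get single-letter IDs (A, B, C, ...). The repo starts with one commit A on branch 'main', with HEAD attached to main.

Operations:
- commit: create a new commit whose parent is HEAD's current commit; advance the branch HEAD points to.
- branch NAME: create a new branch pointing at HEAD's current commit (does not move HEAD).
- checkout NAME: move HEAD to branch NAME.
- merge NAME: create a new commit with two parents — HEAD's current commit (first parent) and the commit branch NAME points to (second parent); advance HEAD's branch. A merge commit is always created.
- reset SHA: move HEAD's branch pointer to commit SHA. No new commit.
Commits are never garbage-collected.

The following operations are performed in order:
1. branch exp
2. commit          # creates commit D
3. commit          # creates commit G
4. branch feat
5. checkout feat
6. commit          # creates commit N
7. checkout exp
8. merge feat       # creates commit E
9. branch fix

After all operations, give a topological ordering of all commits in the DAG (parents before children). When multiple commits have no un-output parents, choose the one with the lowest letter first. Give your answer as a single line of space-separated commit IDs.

Answer: A D G N E

Derivation:
After op 1 (branch): HEAD=main@A [exp=A main=A]
After op 2 (commit): HEAD=main@D [exp=A main=D]
After op 3 (commit): HEAD=main@G [exp=A main=G]
After op 4 (branch): HEAD=main@G [exp=A feat=G main=G]
After op 5 (checkout): HEAD=feat@G [exp=A feat=G main=G]
After op 6 (commit): HEAD=feat@N [exp=A feat=N main=G]
After op 7 (checkout): HEAD=exp@A [exp=A feat=N main=G]
After op 8 (merge): HEAD=exp@E [exp=E feat=N main=G]
After op 9 (branch): HEAD=exp@E [exp=E feat=N fix=E main=G]
commit A: parents=[]
commit D: parents=['A']
commit E: parents=['A', 'N']
commit G: parents=['D']
commit N: parents=['G']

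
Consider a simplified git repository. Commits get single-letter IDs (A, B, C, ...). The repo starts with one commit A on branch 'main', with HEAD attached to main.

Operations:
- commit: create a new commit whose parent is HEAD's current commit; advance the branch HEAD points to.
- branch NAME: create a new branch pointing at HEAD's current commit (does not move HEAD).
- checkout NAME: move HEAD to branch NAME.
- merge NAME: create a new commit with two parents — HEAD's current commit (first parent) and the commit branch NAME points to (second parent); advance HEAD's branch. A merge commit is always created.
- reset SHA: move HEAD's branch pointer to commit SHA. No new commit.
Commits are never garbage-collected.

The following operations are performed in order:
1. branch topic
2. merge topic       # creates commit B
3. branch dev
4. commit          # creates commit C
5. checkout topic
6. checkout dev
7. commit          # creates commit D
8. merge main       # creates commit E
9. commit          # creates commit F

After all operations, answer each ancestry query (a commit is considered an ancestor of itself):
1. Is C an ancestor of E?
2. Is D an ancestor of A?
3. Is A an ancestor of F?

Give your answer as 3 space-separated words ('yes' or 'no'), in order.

Answer: yes no yes

Derivation:
After op 1 (branch): HEAD=main@A [main=A topic=A]
After op 2 (merge): HEAD=main@B [main=B topic=A]
After op 3 (branch): HEAD=main@B [dev=B main=B topic=A]
After op 4 (commit): HEAD=main@C [dev=B main=C topic=A]
After op 5 (checkout): HEAD=topic@A [dev=B main=C topic=A]
After op 6 (checkout): HEAD=dev@B [dev=B main=C topic=A]
After op 7 (commit): HEAD=dev@D [dev=D main=C topic=A]
After op 8 (merge): HEAD=dev@E [dev=E main=C topic=A]
After op 9 (commit): HEAD=dev@F [dev=F main=C topic=A]
ancestors(E) = {A,B,C,D,E}; C in? yes
ancestors(A) = {A}; D in? no
ancestors(F) = {A,B,C,D,E,F}; A in? yes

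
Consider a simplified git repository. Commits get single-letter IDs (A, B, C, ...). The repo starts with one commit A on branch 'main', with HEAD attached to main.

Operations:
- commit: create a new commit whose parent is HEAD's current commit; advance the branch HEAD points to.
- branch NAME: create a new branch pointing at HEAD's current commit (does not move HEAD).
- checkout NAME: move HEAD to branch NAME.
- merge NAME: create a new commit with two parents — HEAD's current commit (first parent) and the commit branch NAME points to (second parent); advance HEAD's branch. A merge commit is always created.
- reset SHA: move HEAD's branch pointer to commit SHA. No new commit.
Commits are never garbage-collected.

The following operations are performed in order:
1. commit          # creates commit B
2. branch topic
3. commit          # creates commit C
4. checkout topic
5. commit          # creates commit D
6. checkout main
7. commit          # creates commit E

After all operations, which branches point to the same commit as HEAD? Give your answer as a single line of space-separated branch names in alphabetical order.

Answer: main

Derivation:
After op 1 (commit): HEAD=main@B [main=B]
After op 2 (branch): HEAD=main@B [main=B topic=B]
After op 3 (commit): HEAD=main@C [main=C topic=B]
After op 4 (checkout): HEAD=topic@B [main=C topic=B]
After op 5 (commit): HEAD=topic@D [main=C topic=D]
After op 6 (checkout): HEAD=main@C [main=C topic=D]
After op 7 (commit): HEAD=main@E [main=E topic=D]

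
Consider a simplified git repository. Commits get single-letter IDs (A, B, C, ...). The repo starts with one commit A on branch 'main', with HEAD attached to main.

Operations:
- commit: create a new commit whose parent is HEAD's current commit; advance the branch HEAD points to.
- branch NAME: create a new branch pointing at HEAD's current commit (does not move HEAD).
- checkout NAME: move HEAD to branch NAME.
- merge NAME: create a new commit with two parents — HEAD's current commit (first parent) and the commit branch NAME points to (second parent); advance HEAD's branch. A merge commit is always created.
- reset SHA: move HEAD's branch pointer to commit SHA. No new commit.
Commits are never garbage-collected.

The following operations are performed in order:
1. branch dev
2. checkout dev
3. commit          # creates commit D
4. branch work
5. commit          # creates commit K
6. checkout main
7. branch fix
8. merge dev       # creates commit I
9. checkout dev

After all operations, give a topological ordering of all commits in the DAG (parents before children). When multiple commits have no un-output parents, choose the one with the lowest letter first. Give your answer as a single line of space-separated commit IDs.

Answer: A D K I

Derivation:
After op 1 (branch): HEAD=main@A [dev=A main=A]
After op 2 (checkout): HEAD=dev@A [dev=A main=A]
After op 3 (commit): HEAD=dev@D [dev=D main=A]
After op 4 (branch): HEAD=dev@D [dev=D main=A work=D]
After op 5 (commit): HEAD=dev@K [dev=K main=A work=D]
After op 6 (checkout): HEAD=main@A [dev=K main=A work=D]
After op 7 (branch): HEAD=main@A [dev=K fix=A main=A work=D]
After op 8 (merge): HEAD=main@I [dev=K fix=A main=I work=D]
After op 9 (checkout): HEAD=dev@K [dev=K fix=A main=I work=D]
commit A: parents=[]
commit D: parents=['A']
commit I: parents=['A', 'K']
commit K: parents=['D']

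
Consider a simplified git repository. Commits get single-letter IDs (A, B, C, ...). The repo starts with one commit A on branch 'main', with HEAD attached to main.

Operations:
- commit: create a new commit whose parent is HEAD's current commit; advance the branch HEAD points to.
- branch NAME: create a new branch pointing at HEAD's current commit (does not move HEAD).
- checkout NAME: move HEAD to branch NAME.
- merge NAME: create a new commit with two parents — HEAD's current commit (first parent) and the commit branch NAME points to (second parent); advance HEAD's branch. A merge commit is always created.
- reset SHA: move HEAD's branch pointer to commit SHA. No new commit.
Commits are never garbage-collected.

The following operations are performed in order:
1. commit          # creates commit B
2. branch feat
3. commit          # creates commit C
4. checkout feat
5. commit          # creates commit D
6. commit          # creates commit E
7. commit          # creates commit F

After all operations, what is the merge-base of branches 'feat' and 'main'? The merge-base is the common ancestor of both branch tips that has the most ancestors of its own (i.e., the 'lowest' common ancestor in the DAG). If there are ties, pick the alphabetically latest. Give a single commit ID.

After op 1 (commit): HEAD=main@B [main=B]
After op 2 (branch): HEAD=main@B [feat=B main=B]
After op 3 (commit): HEAD=main@C [feat=B main=C]
After op 4 (checkout): HEAD=feat@B [feat=B main=C]
After op 5 (commit): HEAD=feat@D [feat=D main=C]
After op 6 (commit): HEAD=feat@E [feat=E main=C]
After op 7 (commit): HEAD=feat@F [feat=F main=C]
ancestors(feat=F): ['A', 'B', 'D', 'E', 'F']
ancestors(main=C): ['A', 'B', 'C']
common: ['A', 'B']

Answer: B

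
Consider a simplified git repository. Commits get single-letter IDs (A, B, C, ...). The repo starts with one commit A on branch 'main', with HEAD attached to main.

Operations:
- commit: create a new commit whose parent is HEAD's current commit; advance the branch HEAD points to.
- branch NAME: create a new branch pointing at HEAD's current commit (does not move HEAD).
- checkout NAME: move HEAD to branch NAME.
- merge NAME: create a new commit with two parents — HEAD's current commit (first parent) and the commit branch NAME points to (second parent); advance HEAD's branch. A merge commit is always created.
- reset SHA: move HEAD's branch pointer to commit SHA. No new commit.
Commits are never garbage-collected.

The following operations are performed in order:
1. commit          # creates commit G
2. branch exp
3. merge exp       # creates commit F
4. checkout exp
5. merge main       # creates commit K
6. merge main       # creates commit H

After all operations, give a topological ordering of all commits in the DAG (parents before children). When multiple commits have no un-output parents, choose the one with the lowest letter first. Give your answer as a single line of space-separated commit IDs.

Answer: A G F K H

Derivation:
After op 1 (commit): HEAD=main@G [main=G]
After op 2 (branch): HEAD=main@G [exp=G main=G]
After op 3 (merge): HEAD=main@F [exp=G main=F]
After op 4 (checkout): HEAD=exp@G [exp=G main=F]
After op 5 (merge): HEAD=exp@K [exp=K main=F]
After op 6 (merge): HEAD=exp@H [exp=H main=F]
commit A: parents=[]
commit F: parents=['G', 'G']
commit G: parents=['A']
commit H: parents=['K', 'F']
commit K: parents=['G', 'F']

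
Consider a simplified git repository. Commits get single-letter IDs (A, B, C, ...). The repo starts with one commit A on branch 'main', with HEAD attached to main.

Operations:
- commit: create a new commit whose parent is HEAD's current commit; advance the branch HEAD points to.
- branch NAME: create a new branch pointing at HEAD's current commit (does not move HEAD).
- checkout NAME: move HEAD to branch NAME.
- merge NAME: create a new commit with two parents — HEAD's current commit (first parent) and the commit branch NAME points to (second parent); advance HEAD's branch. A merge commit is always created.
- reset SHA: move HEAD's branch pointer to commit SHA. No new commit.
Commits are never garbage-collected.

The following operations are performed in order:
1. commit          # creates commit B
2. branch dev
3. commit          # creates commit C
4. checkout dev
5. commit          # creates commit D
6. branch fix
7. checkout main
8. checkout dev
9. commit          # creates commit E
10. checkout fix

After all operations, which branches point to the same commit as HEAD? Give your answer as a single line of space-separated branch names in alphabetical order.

Answer: fix

Derivation:
After op 1 (commit): HEAD=main@B [main=B]
After op 2 (branch): HEAD=main@B [dev=B main=B]
After op 3 (commit): HEAD=main@C [dev=B main=C]
After op 4 (checkout): HEAD=dev@B [dev=B main=C]
After op 5 (commit): HEAD=dev@D [dev=D main=C]
After op 6 (branch): HEAD=dev@D [dev=D fix=D main=C]
After op 7 (checkout): HEAD=main@C [dev=D fix=D main=C]
After op 8 (checkout): HEAD=dev@D [dev=D fix=D main=C]
After op 9 (commit): HEAD=dev@E [dev=E fix=D main=C]
After op 10 (checkout): HEAD=fix@D [dev=E fix=D main=C]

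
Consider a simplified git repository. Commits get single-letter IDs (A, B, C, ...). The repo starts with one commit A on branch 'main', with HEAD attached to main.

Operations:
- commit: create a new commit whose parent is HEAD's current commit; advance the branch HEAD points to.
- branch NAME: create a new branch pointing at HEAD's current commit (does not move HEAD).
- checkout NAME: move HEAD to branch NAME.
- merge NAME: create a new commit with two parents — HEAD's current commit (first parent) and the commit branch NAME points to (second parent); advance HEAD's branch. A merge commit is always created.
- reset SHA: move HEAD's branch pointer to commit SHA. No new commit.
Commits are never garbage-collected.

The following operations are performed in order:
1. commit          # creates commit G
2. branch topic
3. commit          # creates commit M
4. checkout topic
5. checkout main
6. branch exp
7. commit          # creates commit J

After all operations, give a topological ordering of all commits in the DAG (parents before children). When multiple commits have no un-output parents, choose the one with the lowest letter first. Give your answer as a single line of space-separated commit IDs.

Answer: A G M J

Derivation:
After op 1 (commit): HEAD=main@G [main=G]
After op 2 (branch): HEAD=main@G [main=G topic=G]
After op 3 (commit): HEAD=main@M [main=M topic=G]
After op 4 (checkout): HEAD=topic@G [main=M topic=G]
After op 5 (checkout): HEAD=main@M [main=M topic=G]
After op 6 (branch): HEAD=main@M [exp=M main=M topic=G]
After op 7 (commit): HEAD=main@J [exp=M main=J topic=G]
commit A: parents=[]
commit G: parents=['A']
commit J: parents=['M']
commit M: parents=['G']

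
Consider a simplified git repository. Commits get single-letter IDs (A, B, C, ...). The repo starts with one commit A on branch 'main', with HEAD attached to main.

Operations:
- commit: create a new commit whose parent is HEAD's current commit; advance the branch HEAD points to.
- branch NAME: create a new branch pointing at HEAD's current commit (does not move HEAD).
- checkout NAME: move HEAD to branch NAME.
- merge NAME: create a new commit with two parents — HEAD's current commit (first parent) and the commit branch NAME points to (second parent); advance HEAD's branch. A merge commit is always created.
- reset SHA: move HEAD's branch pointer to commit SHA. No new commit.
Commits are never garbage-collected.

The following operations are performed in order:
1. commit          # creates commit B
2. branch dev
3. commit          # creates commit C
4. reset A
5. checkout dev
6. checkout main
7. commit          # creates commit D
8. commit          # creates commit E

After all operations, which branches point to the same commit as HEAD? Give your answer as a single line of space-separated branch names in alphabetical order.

Answer: main

Derivation:
After op 1 (commit): HEAD=main@B [main=B]
After op 2 (branch): HEAD=main@B [dev=B main=B]
After op 3 (commit): HEAD=main@C [dev=B main=C]
After op 4 (reset): HEAD=main@A [dev=B main=A]
After op 5 (checkout): HEAD=dev@B [dev=B main=A]
After op 6 (checkout): HEAD=main@A [dev=B main=A]
After op 7 (commit): HEAD=main@D [dev=B main=D]
After op 8 (commit): HEAD=main@E [dev=B main=E]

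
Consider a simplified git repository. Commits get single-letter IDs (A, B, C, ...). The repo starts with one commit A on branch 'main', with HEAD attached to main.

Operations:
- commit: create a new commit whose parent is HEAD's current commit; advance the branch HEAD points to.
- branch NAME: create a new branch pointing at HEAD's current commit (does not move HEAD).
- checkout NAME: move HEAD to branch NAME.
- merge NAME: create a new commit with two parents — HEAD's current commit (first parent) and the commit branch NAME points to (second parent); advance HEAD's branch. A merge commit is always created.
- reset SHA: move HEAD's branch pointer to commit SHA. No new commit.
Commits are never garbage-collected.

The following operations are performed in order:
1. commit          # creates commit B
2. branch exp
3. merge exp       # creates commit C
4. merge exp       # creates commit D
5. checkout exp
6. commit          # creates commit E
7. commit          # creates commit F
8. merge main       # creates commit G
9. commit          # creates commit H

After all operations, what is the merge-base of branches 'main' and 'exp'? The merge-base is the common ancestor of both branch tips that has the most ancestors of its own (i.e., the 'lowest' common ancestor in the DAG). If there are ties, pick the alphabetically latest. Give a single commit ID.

Answer: D

Derivation:
After op 1 (commit): HEAD=main@B [main=B]
After op 2 (branch): HEAD=main@B [exp=B main=B]
After op 3 (merge): HEAD=main@C [exp=B main=C]
After op 4 (merge): HEAD=main@D [exp=B main=D]
After op 5 (checkout): HEAD=exp@B [exp=B main=D]
After op 6 (commit): HEAD=exp@E [exp=E main=D]
After op 7 (commit): HEAD=exp@F [exp=F main=D]
After op 8 (merge): HEAD=exp@G [exp=G main=D]
After op 9 (commit): HEAD=exp@H [exp=H main=D]
ancestors(main=D): ['A', 'B', 'C', 'D']
ancestors(exp=H): ['A', 'B', 'C', 'D', 'E', 'F', 'G', 'H']
common: ['A', 'B', 'C', 'D']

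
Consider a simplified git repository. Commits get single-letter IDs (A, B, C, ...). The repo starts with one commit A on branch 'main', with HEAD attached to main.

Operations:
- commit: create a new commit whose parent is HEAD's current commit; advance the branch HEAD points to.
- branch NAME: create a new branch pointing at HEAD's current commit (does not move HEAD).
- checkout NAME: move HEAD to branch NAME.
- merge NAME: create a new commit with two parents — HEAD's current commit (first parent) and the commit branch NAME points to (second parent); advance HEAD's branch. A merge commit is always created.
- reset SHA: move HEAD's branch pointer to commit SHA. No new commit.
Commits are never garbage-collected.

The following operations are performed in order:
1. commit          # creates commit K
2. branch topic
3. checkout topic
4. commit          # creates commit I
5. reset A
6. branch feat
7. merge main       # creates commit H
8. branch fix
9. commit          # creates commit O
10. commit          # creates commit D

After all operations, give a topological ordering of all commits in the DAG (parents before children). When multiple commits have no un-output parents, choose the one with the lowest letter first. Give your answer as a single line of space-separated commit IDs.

Answer: A K H I O D

Derivation:
After op 1 (commit): HEAD=main@K [main=K]
After op 2 (branch): HEAD=main@K [main=K topic=K]
After op 3 (checkout): HEAD=topic@K [main=K topic=K]
After op 4 (commit): HEAD=topic@I [main=K topic=I]
After op 5 (reset): HEAD=topic@A [main=K topic=A]
After op 6 (branch): HEAD=topic@A [feat=A main=K topic=A]
After op 7 (merge): HEAD=topic@H [feat=A main=K topic=H]
After op 8 (branch): HEAD=topic@H [feat=A fix=H main=K topic=H]
After op 9 (commit): HEAD=topic@O [feat=A fix=H main=K topic=O]
After op 10 (commit): HEAD=topic@D [feat=A fix=H main=K topic=D]
commit A: parents=[]
commit D: parents=['O']
commit H: parents=['A', 'K']
commit I: parents=['K']
commit K: parents=['A']
commit O: parents=['H']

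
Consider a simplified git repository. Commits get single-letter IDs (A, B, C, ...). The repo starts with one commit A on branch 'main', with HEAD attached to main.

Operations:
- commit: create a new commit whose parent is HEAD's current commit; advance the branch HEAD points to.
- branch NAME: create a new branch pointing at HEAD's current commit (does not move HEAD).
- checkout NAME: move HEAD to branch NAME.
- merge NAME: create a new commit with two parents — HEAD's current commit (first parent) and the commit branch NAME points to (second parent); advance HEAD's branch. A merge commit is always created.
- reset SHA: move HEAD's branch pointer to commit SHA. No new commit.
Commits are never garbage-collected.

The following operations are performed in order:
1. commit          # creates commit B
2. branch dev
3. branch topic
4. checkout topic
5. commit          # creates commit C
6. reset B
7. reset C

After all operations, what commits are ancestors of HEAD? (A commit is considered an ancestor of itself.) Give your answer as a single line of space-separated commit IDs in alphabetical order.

After op 1 (commit): HEAD=main@B [main=B]
After op 2 (branch): HEAD=main@B [dev=B main=B]
After op 3 (branch): HEAD=main@B [dev=B main=B topic=B]
After op 4 (checkout): HEAD=topic@B [dev=B main=B topic=B]
After op 5 (commit): HEAD=topic@C [dev=B main=B topic=C]
After op 6 (reset): HEAD=topic@B [dev=B main=B topic=B]
After op 7 (reset): HEAD=topic@C [dev=B main=B topic=C]

Answer: A B C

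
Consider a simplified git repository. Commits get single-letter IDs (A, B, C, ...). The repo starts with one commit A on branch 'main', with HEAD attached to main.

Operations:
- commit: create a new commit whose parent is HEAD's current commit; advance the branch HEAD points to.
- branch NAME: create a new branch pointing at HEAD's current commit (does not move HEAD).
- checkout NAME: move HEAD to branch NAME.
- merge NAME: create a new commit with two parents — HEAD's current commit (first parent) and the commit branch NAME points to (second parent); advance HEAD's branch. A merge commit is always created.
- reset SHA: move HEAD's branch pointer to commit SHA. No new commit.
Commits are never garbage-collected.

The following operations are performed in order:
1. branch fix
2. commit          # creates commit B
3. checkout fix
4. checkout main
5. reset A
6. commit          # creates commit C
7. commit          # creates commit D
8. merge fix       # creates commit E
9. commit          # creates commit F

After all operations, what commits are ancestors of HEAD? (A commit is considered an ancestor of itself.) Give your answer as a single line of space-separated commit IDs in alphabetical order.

After op 1 (branch): HEAD=main@A [fix=A main=A]
After op 2 (commit): HEAD=main@B [fix=A main=B]
After op 3 (checkout): HEAD=fix@A [fix=A main=B]
After op 4 (checkout): HEAD=main@B [fix=A main=B]
After op 5 (reset): HEAD=main@A [fix=A main=A]
After op 6 (commit): HEAD=main@C [fix=A main=C]
After op 7 (commit): HEAD=main@D [fix=A main=D]
After op 8 (merge): HEAD=main@E [fix=A main=E]
After op 9 (commit): HEAD=main@F [fix=A main=F]

Answer: A C D E F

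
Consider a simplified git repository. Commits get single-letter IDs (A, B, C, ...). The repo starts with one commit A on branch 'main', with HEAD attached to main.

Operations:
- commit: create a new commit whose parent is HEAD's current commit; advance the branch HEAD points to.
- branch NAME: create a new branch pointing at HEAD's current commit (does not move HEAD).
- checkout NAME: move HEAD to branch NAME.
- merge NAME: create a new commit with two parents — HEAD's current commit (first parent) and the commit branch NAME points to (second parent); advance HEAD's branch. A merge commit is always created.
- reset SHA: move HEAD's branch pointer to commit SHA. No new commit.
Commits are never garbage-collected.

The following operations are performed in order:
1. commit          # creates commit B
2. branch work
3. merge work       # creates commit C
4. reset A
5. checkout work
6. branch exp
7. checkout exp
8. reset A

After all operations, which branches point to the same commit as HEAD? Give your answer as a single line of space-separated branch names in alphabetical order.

Answer: exp main

Derivation:
After op 1 (commit): HEAD=main@B [main=B]
After op 2 (branch): HEAD=main@B [main=B work=B]
After op 3 (merge): HEAD=main@C [main=C work=B]
After op 4 (reset): HEAD=main@A [main=A work=B]
After op 5 (checkout): HEAD=work@B [main=A work=B]
After op 6 (branch): HEAD=work@B [exp=B main=A work=B]
After op 7 (checkout): HEAD=exp@B [exp=B main=A work=B]
After op 8 (reset): HEAD=exp@A [exp=A main=A work=B]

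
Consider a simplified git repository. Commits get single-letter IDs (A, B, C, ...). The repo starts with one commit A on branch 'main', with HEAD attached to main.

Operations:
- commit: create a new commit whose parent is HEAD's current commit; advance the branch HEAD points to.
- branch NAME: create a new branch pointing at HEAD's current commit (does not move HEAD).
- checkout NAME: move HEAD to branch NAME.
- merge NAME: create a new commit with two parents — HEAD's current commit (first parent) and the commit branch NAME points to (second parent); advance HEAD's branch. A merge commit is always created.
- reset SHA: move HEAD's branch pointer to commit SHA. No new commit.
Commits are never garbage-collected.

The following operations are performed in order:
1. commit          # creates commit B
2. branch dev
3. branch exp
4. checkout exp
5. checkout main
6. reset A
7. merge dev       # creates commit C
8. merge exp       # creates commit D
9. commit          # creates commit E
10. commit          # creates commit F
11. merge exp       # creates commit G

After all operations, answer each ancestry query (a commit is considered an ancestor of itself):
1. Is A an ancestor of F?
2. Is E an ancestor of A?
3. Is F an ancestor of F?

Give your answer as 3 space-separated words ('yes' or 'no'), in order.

Answer: yes no yes

Derivation:
After op 1 (commit): HEAD=main@B [main=B]
After op 2 (branch): HEAD=main@B [dev=B main=B]
After op 3 (branch): HEAD=main@B [dev=B exp=B main=B]
After op 4 (checkout): HEAD=exp@B [dev=B exp=B main=B]
After op 5 (checkout): HEAD=main@B [dev=B exp=B main=B]
After op 6 (reset): HEAD=main@A [dev=B exp=B main=A]
After op 7 (merge): HEAD=main@C [dev=B exp=B main=C]
After op 8 (merge): HEAD=main@D [dev=B exp=B main=D]
After op 9 (commit): HEAD=main@E [dev=B exp=B main=E]
After op 10 (commit): HEAD=main@F [dev=B exp=B main=F]
After op 11 (merge): HEAD=main@G [dev=B exp=B main=G]
ancestors(F) = {A,B,C,D,E,F}; A in? yes
ancestors(A) = {A}; E in? no
ancestors(F) = {A,B,C,D,E,F}; F in? yes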